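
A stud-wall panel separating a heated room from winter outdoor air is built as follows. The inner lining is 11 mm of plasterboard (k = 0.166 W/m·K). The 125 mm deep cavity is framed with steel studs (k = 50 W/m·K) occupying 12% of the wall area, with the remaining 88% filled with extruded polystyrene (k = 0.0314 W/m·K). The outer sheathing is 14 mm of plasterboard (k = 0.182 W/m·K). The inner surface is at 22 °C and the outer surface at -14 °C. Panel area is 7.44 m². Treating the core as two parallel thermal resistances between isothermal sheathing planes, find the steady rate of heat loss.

Sheathing layers in series; stud and cavity paths in parallel between them.
R_inner = 0.011/(0.166×7.44) = 0.008907 K/W
R_stud  = 0.125/(50×0.12×7.44) = 0.0028 K/W
R_cav   = 0.125/(0.0314×0.88×7.44) = 0.608 K/W
1/R_core = 1/R_stud + 1/R_cav → R_core = 0.002787 K/W
R_outer = 0.014/(0.182×7.44) = 0.01034 K/W
R_total = 0.02203 K/W
Q = ΔT/R_total = 36/0.02203

Q ≈ 1630 W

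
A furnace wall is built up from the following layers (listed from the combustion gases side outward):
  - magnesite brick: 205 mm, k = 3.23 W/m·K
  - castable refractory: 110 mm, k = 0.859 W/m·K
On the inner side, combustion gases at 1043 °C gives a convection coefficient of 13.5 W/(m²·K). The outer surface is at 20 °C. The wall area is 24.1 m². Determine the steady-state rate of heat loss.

Q ≈ 92800 W

Model the wall as resistances in series:
R_inner film = 1/(h_i·A) = 1/(13.5×24.1) = 0.003074 K/W
R_magnesite brick = L/(kA) = 0.205/(3.23×24.1) = 0.002634 K/W
R_castable refractory = L/(kA) = 0.11/(0.859×24.1) = 0.005314 K/W
R_total = 0.01102 K/W
Q = ΔT / R_total = 1023 / 0.01102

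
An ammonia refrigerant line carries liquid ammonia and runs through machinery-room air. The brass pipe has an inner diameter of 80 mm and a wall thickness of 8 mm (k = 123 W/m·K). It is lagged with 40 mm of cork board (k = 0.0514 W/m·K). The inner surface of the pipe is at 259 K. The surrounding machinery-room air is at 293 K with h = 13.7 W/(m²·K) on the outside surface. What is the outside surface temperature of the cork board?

T ≈ 291 K

For a radial system each layer contributes R = ln(r_out/r_in)/(2πkL); films add R = 1/(hA).
R_brass pipe wall = ln(48/40)/(2π×123×1) = 2.359×10^-4 K/W
R_cork board = ln(88/48)/(2π×0.0514×1) = 1.877 K/W
R_outer film = 1/(h_o·2πr_oL) = 1/(13.7×2π×0.088×1) = 0.132 K/W
R_total = 2.009 K/W
Q = ΔT/R_total = 34/2.009
Q = 16.9 W/m
T_interface = T_inner + Q·ΣR(inner→interface) = 259 + 16.9×1.877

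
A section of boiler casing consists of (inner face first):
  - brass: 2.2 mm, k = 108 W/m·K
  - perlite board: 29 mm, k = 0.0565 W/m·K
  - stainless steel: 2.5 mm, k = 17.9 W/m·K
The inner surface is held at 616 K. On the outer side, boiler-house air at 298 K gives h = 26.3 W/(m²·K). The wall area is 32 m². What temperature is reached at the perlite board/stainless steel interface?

T ≈ 320 K

Series thermal resistances:
R_brass = L/(kA) = 0.0022/(108×32) = 6.366×10^-7 K/W
R_perlite board = L/(kA) = 0.029/(0.0565×32) = 0.01604 K/W
R_stainless steel = L/(kA) = 0.0025/(17.9×32) = 4.365×10^-6 K/W
R_outer film = 1/(h_o·A) = 1/(26.3×32) = 0.001188 K/W
R_total = 0.01723 K/W;  Q = ΔT/R_total = 318/0.01723 = 18450 W
T_interface = T_inner − Q·ΣR(inner→interface) = 616 − 18500×0.01604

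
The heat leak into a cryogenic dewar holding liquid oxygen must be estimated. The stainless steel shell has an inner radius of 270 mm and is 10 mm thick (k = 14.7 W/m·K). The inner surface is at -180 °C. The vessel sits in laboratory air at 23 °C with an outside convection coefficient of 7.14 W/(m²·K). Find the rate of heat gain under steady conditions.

Q ≈ 1420 W

Each spherical layer contributes R = (1/r_i − 1/r_o)/(4πk):
R_stainless steel shell = (1/0.27 − 1/0.28)/(4π×14.7) = 7.161×10^-4 K/W
R_outer film = 1/(h·4πr_o²) = 1/(7.14×4π×0.28²) = 0.1422 K/W
R_total = 0.1429 K/W
Q = ΔT/R_total = 203/0.1429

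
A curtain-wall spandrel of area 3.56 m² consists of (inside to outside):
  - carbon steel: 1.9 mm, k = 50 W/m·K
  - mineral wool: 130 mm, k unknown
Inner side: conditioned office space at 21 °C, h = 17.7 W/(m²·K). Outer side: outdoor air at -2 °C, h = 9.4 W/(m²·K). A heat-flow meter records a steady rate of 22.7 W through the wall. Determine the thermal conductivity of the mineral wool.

k ≈ 0.0377 W/(m·K)

Series thermal resistances:
R_inner film = 1/(h_i·A) = 1/(17.7×3.56) = 0.01587 K/W
R_carbon steel = L/(kA) = 0.0019/(50×3.56) = 1.067×10^-5 K/W
R_outer film = 1/(h_o·A) = 1/(9.4×3.56) = 0.02988 K/W
Sum of known resistances R_other = 0.04576 K/W
Total R = ΔT/Q = 23/22.7 = 1.013 K/W
R_mineral wool = R_total − R_other = 0.9675 K/W
k = L/(R·A) = 0.13/(0.9675×3.56)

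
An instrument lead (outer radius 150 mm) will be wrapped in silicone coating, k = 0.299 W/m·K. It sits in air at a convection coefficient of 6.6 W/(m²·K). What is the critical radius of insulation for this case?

r_cr ≈ 45.3 mm

For a cylinder r_cr = k/h = 0.299/6.6
r_cr = 45.3 mm; since the bare radius (150 mm) is above r_cr, any added insulation will reduce heat loss.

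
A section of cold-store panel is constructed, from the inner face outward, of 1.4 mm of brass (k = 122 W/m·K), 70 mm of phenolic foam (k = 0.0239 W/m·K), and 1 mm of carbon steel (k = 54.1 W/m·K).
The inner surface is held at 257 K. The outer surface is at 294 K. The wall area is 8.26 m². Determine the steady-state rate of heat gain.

Thermal resistances in series:
R_brass = L/(kA) = 0.0014/(122×8.26) = 1.389×10^-6 K/W
R_phenolic foam = L/(kA) = 0.07/(0.0239×8.26) = 0.3546 K/W
R_carbon steel = L/(kA) = 0.001/(54.1×8.26) = 2.238×10^-6 K/W
R_total = 0.3546 K/W
Q = ΔT / R_total = 37 / 0.3546

Q ≈ 104 W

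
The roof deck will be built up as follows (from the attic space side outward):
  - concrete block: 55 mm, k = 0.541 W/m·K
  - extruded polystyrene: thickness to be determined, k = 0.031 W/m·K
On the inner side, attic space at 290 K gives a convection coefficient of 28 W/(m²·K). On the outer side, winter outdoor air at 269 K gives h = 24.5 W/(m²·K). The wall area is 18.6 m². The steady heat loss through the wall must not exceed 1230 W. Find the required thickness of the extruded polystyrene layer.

Treating each layer as a thermal resistance in series:
R_inner film = 1/(h_i·A) = 1/(28×18.6) = 0.00192 K/W
R_concrete block = L/(kA) = 0.055/(0.541×18.6) = 0.005466 K/W
R_outer film = 1/(h_o·A) = 1/(24.5×18.6) = 0.002194 K/W
Sum of the known resistances R_other = 0.00958 K/W
Required total resistance R_tot = ΔT/Q_allow = 21/1230 = 0.01707 K/W
R_extruded polystyrene = R_tot − R_other = 0.007493 K/W
L = R·k·A = 0.007493×0.031×18.6

L ≈ 4.32 mm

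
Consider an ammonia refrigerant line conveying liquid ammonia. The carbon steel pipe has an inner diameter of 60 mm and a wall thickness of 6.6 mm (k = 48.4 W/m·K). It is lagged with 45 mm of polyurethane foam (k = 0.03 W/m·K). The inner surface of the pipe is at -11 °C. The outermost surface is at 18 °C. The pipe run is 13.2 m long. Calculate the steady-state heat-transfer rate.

Q ≈ 90 W

Radial resistances (cylindrical: R_cond = ln(r_o/r_i)/(2πkL), R_conv = 1/(h·2πrL)):
R_carbon steel pipe wall = ln(36.6/30)/(2π×48.4×13.2) = 4.954×10^-5 K/W
R_polyurethane foam = ln(81.6/36.6)/(2π×0.03×13.2) = 0.3222 K/W
R_total = 0.3223 K/W
Q = ΔT/R_total = 29/0.3223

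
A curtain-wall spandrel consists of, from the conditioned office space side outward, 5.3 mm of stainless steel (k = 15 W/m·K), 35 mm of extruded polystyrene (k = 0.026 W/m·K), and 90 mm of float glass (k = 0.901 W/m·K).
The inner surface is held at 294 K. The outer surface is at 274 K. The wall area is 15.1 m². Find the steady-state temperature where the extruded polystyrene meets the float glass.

T ≈ 275 K

Series thermal resistances:
R_stainless steel = L/(kA) = 0.0053/(15×15.1) = 2.34×10^-5 K/W
R_extruded polystyrene = L/(kA) = 0.035/(0.026×15.1) = 0.08915 K/W
R_float glass = L/(kA) = 0.09/(0.901×15.1) = 0.006615 K/W
R_total = 0.09579 K/W;  Q = ΔT/R_total = 20/0.09579 = 208.8 W
T_interface = T_inner − Q·ΣR(inner→interface) = 294 − 209×0.08917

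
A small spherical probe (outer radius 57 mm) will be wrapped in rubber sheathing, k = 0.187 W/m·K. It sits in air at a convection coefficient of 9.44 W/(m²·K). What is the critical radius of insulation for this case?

For a sphere r_cr = 2k/h = 2×0.187/9.44
r_cr = 39.6 mm; since the bare radius (57 mm) is above r_cr, any added insulation will reduce heat loss.

r_cr ≈ 39.6 mm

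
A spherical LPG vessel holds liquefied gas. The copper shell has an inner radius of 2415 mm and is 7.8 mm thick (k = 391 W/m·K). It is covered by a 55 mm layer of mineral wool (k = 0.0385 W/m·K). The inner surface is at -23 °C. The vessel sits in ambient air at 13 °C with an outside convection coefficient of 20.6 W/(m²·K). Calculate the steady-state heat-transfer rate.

Each spherical layer contributes R = (1/r_i − 1/r_o)/(4πk):
R_copper shell = (1/2.415 − 1/2.4228)/(4π×391) = 2.713×10^-7 K/W
R_mineral wool = (1/2.4228 − 1/2.4778)/(4π×0.0385) = 0.01894 K/W
R_outer film = 1/(h·4πr_o²) = 1/(20.6×4π×2.4778²) = 6.292×10^-4 K/W
R_total = 0.01957 K/W
Q = ΔT/R_total = 36/0.01957

Q ≈ 1840 W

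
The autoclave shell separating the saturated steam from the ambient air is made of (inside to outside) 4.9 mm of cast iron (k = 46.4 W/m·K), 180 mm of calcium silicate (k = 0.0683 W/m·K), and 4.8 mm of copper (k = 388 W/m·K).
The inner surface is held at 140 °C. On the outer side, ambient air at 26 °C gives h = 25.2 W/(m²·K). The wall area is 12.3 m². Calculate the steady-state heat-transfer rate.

Q ≈ 524 W

Series thermal resistances:
R_cast iron = L/(kA) = 0.0049/(46.4×12.3) = 8.586×10^-6 K/W
R_calcium silicate = L/(kA) = 0.18/(0.0683×12.3) = 0.2143 K/W
R_copper = L/(kA) = 0.0048/(388×12.3) = 1.006×10^-6 K/W
R_outer film = 1/(h_o·A) = 1/(25.2×12.3) = 0.003226 K/W
R_total = 0.2175 K/W
Q = ΔT / R_total = 114 / 0.2175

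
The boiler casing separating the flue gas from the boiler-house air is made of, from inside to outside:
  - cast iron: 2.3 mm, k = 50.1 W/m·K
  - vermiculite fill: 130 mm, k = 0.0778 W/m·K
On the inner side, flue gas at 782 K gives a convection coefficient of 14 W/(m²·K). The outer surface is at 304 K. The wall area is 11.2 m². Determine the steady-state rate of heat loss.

Using the resistance-network approach (series):
R_inner film = 1/(h_i·A) = 1/(14×11.2) = 0.006378 K/W
R_cast iron = L/(kA) = 0.0023/(50.1×11.2) = 4.099×10^-6 K/W
R_vermiculite fill = L/(kA) = 0.13/(0.0778×11.2) = 0.1492 K/W
R_total = 0.1556 K/W
Q = ΔT / R_total = 478 / 0.1556

Q ≈ 3070 W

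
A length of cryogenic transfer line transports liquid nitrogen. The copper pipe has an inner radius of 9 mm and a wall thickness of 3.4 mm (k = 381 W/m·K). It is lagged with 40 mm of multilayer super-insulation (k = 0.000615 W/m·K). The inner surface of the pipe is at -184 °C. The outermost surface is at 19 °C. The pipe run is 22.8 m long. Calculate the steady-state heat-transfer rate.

Q ≈ 12.4 W

Cylindrical conduction, so R = ln(r₂/r₁)/(2πkL) per layer, in series:
R_copper pipe wall = ln(12.4/9)/(2π×381×22.8) = 5.872×10^-6 K/W
R_multilayer super-insulation = ln(52.4/12.4)/(2π×0.000615×22.8) = 16.36 K/W
R_total = 16.36 K/W
Q = ΔT/R_total = 203/16.36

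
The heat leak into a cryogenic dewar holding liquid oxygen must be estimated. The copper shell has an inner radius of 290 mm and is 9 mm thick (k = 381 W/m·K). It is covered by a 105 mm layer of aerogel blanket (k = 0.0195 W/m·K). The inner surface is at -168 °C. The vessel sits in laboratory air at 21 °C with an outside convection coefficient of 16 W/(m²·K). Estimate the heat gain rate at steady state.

For a spherical shell R = (1/r₁ − 1/r₂)/(4πk); film R = 1/(h·4πr²). In series:
R_copper shell = (1/0.29 − 1/0.299)/(4π×381) = 2.168×10^-5 K/W
R_aerogel blanket = (1/0.299 − 1/0.404)/(4π×0.0195) = 3.547 K/W
R_outer film = 1/(h·4πr_o²) = 1/(16×4π×0.404²) = 0.03047 K/W
R_total = 3.578 K/W
Q = ΔT/R_total = 189/3.578

Q ≈ 52.8 W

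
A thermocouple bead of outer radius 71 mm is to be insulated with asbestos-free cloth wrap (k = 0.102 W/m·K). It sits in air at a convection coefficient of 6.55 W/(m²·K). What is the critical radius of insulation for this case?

r_cr ≈ 31.1 mm

For a sphere r_cr = 2k/h = 2×0.102/6.55
r_cr = 31.1 mm; since the bare radius (71 mm) is above r_cr, any added insulation will reduce heat loss.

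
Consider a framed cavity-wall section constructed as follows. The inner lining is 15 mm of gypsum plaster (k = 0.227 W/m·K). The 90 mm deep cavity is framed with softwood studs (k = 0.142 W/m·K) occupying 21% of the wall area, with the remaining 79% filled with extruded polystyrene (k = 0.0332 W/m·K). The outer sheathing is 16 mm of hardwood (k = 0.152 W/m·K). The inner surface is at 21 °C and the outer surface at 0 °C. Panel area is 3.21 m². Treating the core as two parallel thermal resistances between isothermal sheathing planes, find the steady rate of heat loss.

Sheathing layers in series; stud and cavity paths in parallel between them.
R_inner = 0.015/(0.227×3.21) = 0.02059 K/W
R_stud  = 0.09/(0.142×0.21×3.21) = 0.9402 K/W
R_cav   = 0.09/(0.0332×0.79×3.21) = 1.069 K/W
1/R_core = 1/R_stud + 1/R_cav → R_core = 0.5002 K/W
R_outer = 0.016/(0.152×3.21) = 0.03279 K/W
R_total = 0.5536 K/W
Q = ΔT/R_total = 21/0.5536

Q ≈ 37.9 W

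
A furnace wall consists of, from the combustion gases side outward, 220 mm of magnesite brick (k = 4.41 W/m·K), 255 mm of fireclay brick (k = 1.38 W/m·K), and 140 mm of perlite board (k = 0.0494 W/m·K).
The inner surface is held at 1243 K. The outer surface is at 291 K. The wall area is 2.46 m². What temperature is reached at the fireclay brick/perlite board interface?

Using the resistance-network approach (series):
R_magnesite brick = L/(kA) = 0.22/(4.41×2.46) = 0.02028 K/W
R_fireclay brick = L/(kA) = 0.255/(1.38×2.46) = 0.07511 K/W
R_perlite board = L/(kA) = 0.14/(0.0494×2.46) = 1.152 K/W
R_total = 1.247 K/W;  Q = ΔT/R_total = 952/1.247 = 763.2 W
T_interface = T_inner − Q·ΣR(inner→interface) = 1243 − 763×0.09539

T ≈ 1170 K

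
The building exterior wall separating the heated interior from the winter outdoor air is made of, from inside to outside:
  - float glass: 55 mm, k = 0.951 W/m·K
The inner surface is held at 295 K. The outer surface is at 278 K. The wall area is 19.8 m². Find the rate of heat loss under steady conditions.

Q ≈ 5820 W

Series thermal resistances:
R_float glass = L/(kA) = 0.055/(0.951×19.8) = 0.002921 K/W
R_total = 0.002921 K/W
Q = ΔT / R_total = 17 / 0.002921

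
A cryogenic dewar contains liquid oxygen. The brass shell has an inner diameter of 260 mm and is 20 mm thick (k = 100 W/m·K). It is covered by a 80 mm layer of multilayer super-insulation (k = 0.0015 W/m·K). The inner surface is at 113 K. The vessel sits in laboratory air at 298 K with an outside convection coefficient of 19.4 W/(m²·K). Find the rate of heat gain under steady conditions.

Radial (spherical) resistances in series:
R_brass shell = (1/0.13 − 1/0.15)/(4π×100) = 8.162×10^-4 K/W
R_multilayer super-insulation = (1/0.15 − 1/0.23)/(4π×0.0015) = 123 K/W
R_outer film = 1/(h·4πr_o²) = 1/(19.4×4π×0.23²) = 0.07754 K/W
R_total = 123.1 K/W
Q = ΔT/R_total = 185/123.1

Q ≈ 1.5 W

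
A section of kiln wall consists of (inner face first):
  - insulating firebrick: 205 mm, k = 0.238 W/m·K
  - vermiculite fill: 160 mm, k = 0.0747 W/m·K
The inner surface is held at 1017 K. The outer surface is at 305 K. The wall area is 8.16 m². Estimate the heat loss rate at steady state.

Q ≈ 1930 W

Series thermal resistances:
R_insulating firebrick = L/(kA) = 0.205/(0.238×8.16) = 0.1056 K/W
R_vermiculite fill = L/(kA) = 0.16/(0.0747×8.16) = 0.2625 K/W
R_total = 0.368 K/W
Q = ΔT / R_total = 712 / 0.368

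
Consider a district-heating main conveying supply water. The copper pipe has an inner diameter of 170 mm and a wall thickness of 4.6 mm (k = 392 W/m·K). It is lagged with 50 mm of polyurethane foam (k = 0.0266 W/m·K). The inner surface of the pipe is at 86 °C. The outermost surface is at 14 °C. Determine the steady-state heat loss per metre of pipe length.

q′ ≈ 27.1 W/m

Per-layer cylindrical resistances, series-summed:
R_copper pipe wall = ln(89.6/85)/(2π×392×1) = 2.14×10^-5 K/W
R_polyurethane foam = ln(139.6/89.6)/(2π×0.0266×1) = 2.653 K/W
R_total = 2.653 K/W
Q = ΔT/R_total = 72/2.653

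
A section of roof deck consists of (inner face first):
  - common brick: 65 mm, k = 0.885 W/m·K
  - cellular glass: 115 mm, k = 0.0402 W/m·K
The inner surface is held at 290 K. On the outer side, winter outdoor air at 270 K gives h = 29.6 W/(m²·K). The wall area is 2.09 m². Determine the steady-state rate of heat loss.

Series thermal resistances:
R_common brick = L/(kA) = 0.065/(0.885×2.09) = 0.03514 K/W
R_cellular glass = L/(kA) = 0.115/(0.0402×2.09) = 1.369 K/W
R_outer film = 1/(h_o·A) = 1/(29.6×2.09) = 0.01616 K/W
R_total = 1.42 K/W
Q = ΔT / R_total = 20 / 1.42

Q ≈ 14.1 W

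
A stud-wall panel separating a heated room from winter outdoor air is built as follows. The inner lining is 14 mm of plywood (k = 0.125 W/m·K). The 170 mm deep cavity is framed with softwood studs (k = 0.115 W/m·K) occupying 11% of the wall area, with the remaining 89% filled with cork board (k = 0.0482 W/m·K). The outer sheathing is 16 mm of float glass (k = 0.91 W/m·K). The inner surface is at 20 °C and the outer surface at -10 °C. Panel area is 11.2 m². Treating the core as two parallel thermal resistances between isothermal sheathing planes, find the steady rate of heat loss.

Q ≈ 105 W

Sheathing layers in series; stud and cavity paths in parallel between them.
R_inner = 0.014/(0.125×11.2) = 0.01 K/W
R_stud  = 0.17/(0.115×0.11×11.2) = 1.2 K/W
R_cav   = 0.17/(0.0482×0.89×11.2) = 0.3538 K/W
1/R_core = 1/R_stud + 1/R_cav → R_core = 0.2733 K/W
R_outer = 0.016/(0.91×11.2) = 0.00157 K/W
R_total = 0.2848 K/W
Q = ΔT/R_total = 30/0.2848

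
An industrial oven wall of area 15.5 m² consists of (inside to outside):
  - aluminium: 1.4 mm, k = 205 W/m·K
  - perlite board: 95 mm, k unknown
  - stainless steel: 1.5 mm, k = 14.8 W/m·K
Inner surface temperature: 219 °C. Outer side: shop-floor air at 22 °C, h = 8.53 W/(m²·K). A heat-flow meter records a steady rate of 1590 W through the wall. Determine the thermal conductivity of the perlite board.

Series thermal resistances:
R_aluminium = L/(kA) = 0.0014/(205×15.5) = 4.406×10^-7 K/W
R_stainless steel = L/(kA) = 0.0015/(14.8×15.5) = 6.539×10^-6 K/W
R_outer film = 1/(h_o·A) = 1/(8.53×15.5) = 0.007563 K/W
Sum of known resistances R_other = 0.00757 K/W
Total R = ΔT/Q = 197/1590 = 0.1239 K/W
R_perlite board = R_total − R_other = 0.1163 K/W
k = L/(R·A) = 0.095/(0.1163×15.5)

k ≈ 0.0527 W/(m·K)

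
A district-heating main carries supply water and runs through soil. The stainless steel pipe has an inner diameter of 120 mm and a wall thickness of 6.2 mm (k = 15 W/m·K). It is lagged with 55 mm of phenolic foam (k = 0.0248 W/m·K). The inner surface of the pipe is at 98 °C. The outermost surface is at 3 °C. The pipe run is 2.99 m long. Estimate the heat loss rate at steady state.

Cylindrical conduction, so R = ln(r₂/r₁)/(2πkL) per layer, in series:
R_stainless steel pipe wall = ln(66.2/60)/(2π×15×2.99) = 3.49×10^-4 K/W
R_phenolic foam = ln(121.2/66.2)/(2π×0.0248×2.99) = 1.298 K/W
R_total = 1.298 K/W
Q = ΔT/R_total = 95/1.298

Q ≈ 73.2 W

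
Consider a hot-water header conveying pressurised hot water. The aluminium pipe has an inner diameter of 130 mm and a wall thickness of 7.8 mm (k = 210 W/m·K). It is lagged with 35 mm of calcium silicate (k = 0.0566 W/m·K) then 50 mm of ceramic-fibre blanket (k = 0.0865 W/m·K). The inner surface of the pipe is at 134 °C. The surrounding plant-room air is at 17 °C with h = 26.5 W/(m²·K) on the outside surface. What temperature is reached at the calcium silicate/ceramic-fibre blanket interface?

Radial resistances (cylindrical: R_cond = ln(r_o/r_i)/(2πkL), R_conv = 1/(h·2πrL)):
R_aluminium pipe wall = ln(72.8/65)/(2π×210×1) = 8.589×10^-5 K/W
R_calcium silicate = ln(107.8/72.8)/(2π×0.0566×1) = 1.104 K/W
R_ceramic-fibre blanket = ln(157.8/107.8)/(2π×0.0865×1) = 0.7011 K/W
R_outer film = 1/(h_o·2πr_oL) = 1/(26.5×2π×0.1578×1) = 0.03806 K/W
R_total = 1.843 K/W
Q = ΔT/R_total = 117/1.843
Q = 63.5 W/m
T_interface = T_inner − Q·ΣR(inner→interface) = 134 − 63.5×1.104

T ≈ 63.9 °C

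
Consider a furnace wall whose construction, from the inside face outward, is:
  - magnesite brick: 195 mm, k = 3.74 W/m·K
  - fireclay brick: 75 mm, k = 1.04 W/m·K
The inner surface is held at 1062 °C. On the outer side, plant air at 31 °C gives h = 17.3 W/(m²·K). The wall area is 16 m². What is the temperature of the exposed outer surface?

Series thermal resistances:
R_magnesite brick = L/(kA) = 0.195/(3.74×16) = 0.003259 K/W
R_fireclay brick = L/(kA) = 0.075/(1.04×16) = 0.004507 K/W
R_outer film = 1/(h_o·A) = 1/(17.3×16) = 0.003613 K/W
R_total = 0.01138 K/W;  Q = ΔT/R_total = 1031/0.01138 = 90610 W
T_interface = T_inner − Q·ΣR(inner→interface) = 1062 − 90600×0.007766

T ≈ 358 °C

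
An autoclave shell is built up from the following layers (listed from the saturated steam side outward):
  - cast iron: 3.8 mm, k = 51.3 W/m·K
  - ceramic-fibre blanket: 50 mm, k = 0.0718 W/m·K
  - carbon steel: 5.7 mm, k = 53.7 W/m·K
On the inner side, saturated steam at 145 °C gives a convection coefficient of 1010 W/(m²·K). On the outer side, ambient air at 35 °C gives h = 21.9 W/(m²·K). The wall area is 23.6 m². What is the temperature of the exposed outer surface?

Series thermal resistances:
R_inner film = 1/(h_i·A) = 1/(1010×23.6) = 4.195×10^-5 K/W
R_cast iron = L/(kA) = 0.0038/(51.3×23.6) = 3.139×10^-6 K/W
R_ceramic-fibre blanket = L/(kA) = 0.05/(0.0718×23.6) = 0.02951 K/W
R_carbon steel = L/(kA) = 0.0057/(53.7×23.6) = 4.498×10^-6 K/W
R_outer film = 1/(h_o·A) = 1/(21.9×23.6) = 0.001935 K/W
R_total = 0.03149 K/W;  Q = ΔT/R_total = 110/0.03149 = 3493 W
T_interface = T_inner − Q·ΣR(inner→interface) = 145 − 3490×0.02956

T ≈ 41.8 °C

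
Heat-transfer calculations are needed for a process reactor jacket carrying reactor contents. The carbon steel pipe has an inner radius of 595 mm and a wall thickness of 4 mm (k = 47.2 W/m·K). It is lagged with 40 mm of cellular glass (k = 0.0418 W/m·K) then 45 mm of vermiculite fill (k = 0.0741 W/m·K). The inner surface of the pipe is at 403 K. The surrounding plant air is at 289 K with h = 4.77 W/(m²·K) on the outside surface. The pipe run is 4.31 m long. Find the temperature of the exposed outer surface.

T ≈ 302 K

Per-layer cylindrical resistances, series-summed:
R_carbon steel pipe wall = ln(599/595)/(2π×47.2×4.31) = 5.242×10^-6 K/W
R_cellular glass = ln(639/599)/(2π×0.0418×4.31) = 0.05711 K/W
R_vermiculite fill = ln(684/639)/(2π×0.0741×4.31) = 0.03391 K/W
R_outer film = 1/(h_o·2πr_oL) = 1/(4.77×2π×0.684×4.31) = 0.01132 K/W
R_total = 0.1023 K/W
Q = ΔT/R_total = 114/0.1023
Q = 1110 W
T_interface = T_inner − Q·ΣR(inner→interface) = 403 − 1110×0.09103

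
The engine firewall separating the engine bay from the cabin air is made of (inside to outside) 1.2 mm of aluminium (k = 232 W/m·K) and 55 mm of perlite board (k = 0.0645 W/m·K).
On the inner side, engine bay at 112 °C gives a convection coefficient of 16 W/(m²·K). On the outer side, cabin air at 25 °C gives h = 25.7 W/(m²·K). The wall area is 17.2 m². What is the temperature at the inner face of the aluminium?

T ≈ 106 °C

Model the wall as resistances in series:
R_inner film = 1/(h_i·A) = 1/(16×17.2) = 0.003634 K/W
R_aluminium = L/(kA) = 0.0012/(232×17.2) = 3.007×10^-7 K/W
R_perlite board = L/(kA) = 0.055/(0.0645×17.2) = 0.04958 K/W
R_outer film = 1/(h_o·A) = 1/(25.7×17.2) = 0.002262 K/W
R_total = 0.05547 K/W;  Q = ΔT/R_total = 87/0.05547 = 1568 W
T_interface = T_inner − Q·ΣR(inner→interface) = 112 − 1570×0.003634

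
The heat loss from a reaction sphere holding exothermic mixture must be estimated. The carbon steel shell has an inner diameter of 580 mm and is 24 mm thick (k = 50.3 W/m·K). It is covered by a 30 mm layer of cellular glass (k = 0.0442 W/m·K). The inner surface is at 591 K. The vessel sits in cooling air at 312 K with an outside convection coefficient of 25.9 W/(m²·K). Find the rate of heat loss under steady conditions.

Q ≈ 530 W

Spherical conduction: R = (1/r_in − 1/r_out)/(4πk) per layer; series-sum.
R_carbon steel shell = (1/0.29 − 1/0.314)/(4π×50.3) = 4.17×10^-4 K/W
R_cellular glass = (1/0.314 − 1/0.344)/(4π×0.0442) = 0.5 K/W
R_outer film = 1/(h·4πr_o²) = 1/(25.9×4π×0.344²) = 0.02596 K/W
R_total = 0.5264 K/W
Q = ΔT/R_total = 279/0.5264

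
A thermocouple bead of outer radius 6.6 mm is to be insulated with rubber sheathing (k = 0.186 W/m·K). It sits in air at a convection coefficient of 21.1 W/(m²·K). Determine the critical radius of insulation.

For a sphere r_cr = 2k/h = 2×0.186/21.1
r_cr = 17.6 mm; since the bare radius (6.6 mm) is below r_cr, adding a thin layer of insulation will *increase* heat loss.

r_cr ≈ 17.6 mm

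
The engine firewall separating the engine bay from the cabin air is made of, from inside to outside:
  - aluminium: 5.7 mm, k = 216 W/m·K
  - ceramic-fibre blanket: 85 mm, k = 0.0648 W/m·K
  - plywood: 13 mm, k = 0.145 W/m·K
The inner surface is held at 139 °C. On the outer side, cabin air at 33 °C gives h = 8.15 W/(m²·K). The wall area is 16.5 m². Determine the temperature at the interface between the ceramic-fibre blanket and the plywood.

Using the resistance-network approach (series):
R_aluminium = L/(kA) = 0.0057/(216×16.5) = 1.599×10^-6 K/W
R_ceramic-fibre blanket = L/(kA) = 0.085/(0.0648×16.5) = 0.0795 K/W
R_plywood = L/(kA) = 0.013/(0.145×16.5) = 0.005434 K/W
R_outer film = 1/(h_o·A) = 1/(8.15×16.5) = 0.007436 K/W
R_total = 0.09237 K/W;  Q = ΔT/R_total = 106/0.09237 = 1148 W
T_interface = T_inner − Q·ΣR(inner→interface) = 139 − 1150×0.0795

T ≈ 47.8 °C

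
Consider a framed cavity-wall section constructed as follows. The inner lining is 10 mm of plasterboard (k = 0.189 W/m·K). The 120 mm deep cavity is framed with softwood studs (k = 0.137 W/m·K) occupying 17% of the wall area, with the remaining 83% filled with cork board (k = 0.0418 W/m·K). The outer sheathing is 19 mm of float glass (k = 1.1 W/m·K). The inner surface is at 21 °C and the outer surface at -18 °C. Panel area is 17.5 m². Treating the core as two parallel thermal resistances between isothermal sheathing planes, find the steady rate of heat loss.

Q ≈ 319 W

Sheathing layers in series; stud and cavity paths in parallel between them.
R_inner = 0.01/(0.189×17.5) = 0.003023 K/W
R_stud  = 0.12/(0.137×0.17×17.5) = 0.2944 K/W
R_cav   = 0.12/(0.0418×0.83×17.5) = 0.1976 K/W
1/R_core = 1/R_stud + 1/R_cav → R_core = 0.1183 K/W
R_outer = 0.019/(1.1×17.5) = 9.87×10^-4 K/W
R_total = 0.1223 K/W
Q = ΔT/R_total = 39/0.1223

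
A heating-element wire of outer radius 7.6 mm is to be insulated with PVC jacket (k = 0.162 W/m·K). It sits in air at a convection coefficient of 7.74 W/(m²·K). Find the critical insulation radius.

r_cr ≈ 20.9 mm

For a cylinder r_cr = k/h = 0.162/7.74
r_cr = 20.9 mm; since the bare radius (7.6 mm) is below r_cr, adding a thin layer of insulation will *increase* heat loss.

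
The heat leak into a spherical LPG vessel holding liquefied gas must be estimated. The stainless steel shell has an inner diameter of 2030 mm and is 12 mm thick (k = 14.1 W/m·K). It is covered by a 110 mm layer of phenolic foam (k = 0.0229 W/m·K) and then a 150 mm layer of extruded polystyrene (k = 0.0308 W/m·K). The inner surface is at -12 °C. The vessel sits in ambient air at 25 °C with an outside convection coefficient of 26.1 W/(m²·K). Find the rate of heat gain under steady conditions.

Spherical conduction: R = (1/r_in − 1/r_out)/(4πk) per layer; series-sum.
R_stainless steel shell = (1/1.015 − 1/1.027)/(4π×14.1) = 6.497×10^-5 K/W
R_phenolic foam = (1/1.027 − 1/1.137)/(4π×0.0229) = 0.3274 K/W
R_extruded polystyrene = (1/1.137 − 1/1.287)/(4π×0.0308) = 0.2648 K/W
R_outer film = 1/(h·4πr_o²) = 1/(26.1×4π×1.287²) = 0.001841 K/W
R_total = 0.5941 K/W
Q = ΔT/R_total = 37/0.5941

Q ≈ 62.3 W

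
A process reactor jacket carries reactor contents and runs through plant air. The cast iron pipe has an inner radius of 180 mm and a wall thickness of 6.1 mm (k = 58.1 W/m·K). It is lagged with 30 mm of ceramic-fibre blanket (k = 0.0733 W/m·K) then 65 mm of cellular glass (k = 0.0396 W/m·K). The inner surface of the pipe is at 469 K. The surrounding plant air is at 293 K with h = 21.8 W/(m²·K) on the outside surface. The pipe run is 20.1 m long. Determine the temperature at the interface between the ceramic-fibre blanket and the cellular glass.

Per-layer cylindrical resistances, series-summed:
R_cast iron pipe wall = ln(186.1/180)/(2π×58.1×20.1) = 4.542×10^-6 K/W
R_ceramic-fibre blanket = ln(216.1/186.1)/(2π×0.0733×20.1) = 0.01614 K/W
R_cellular glass = ln(281.1/216.1)/(2π×0.0396×20.1) = 0.05258 K/W
R_outer film = 1/(h_o·2πr_oL) = 1/(21.8×2π×0.2811×20.1) = 0.001292 K/W
R_total = 0.07002 K/W
Q = ΔT/R_total = 176/0.07002
Q = 2510 W
T_interface = T_inner − Q·ΣR(inner→interface) = 469 − 2510×0.01615

T ≈ 428 K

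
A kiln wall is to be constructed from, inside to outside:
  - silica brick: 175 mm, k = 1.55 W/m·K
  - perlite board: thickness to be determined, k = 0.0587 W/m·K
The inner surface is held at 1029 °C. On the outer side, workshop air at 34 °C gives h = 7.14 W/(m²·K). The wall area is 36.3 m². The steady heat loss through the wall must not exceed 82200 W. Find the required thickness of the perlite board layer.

L ≈ 10.9 mm

Using the resistance-network approach (series):
R_silica brick = L/(kA) = 0.175/(1.55×36.3) = 0.00311 K/W
R_outer film = 1/(h_o·A) = 1/(7.14×36.3) = 0.003858 K/W
Sum of the known resistances R_other = 0.006969 K/W
Required total resistance R_tot = ΔT/Q_allow = 995/82200 = 0.0121 K/W
R_perlite board = R_tot − R_other = 0.005136 K/W
L = R·k·A = 0.005136×0.0587×36.3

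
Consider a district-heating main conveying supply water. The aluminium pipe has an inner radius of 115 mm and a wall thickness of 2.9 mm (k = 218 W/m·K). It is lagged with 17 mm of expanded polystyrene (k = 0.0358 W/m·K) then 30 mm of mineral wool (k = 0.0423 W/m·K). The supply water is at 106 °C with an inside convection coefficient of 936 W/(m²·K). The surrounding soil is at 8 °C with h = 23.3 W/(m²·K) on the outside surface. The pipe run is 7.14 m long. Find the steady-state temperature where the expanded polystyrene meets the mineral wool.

Treating each annulus and film as a series resistance:
R_inner film = 1/(h_i·2πr₁L) = 1/(936×2π×0.115×7.14) = 2.071×10^-4 K/W
R_aluminium pipe wall = ln(117.9/115)/(2π×218×7.14) = 2.547×10^-6 K/W
R_expanded polystyrene = ln(134.9/117.9)/(2π×0.0358×7.14) = 0.08387 K/W
R_mineral wool = ln(164.9/134.9)/(2π×0.0423×7.14) = 0.1058 K/W
R_outer film = 1/(h_o·2πr_oL) = 1/(23.3×2π×0.1649×7.14) = 0.005802 K/W
R_total = 0.1957 K/W
Q = ΔT/R_total = 98/0.1957
Q = 501 W
T_interface = T_inner − Q·ΣR(inner→interface) = 106 − 501×0.08408

T ≈ 63.9 °C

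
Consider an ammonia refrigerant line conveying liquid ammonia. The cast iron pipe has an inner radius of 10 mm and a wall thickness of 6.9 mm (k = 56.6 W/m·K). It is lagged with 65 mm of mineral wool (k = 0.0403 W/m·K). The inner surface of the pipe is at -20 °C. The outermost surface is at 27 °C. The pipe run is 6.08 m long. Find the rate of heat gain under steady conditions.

Q ≈ 45.8 W

Treating each annulus and film as a series resistance:
R_cast iron pipe wall = ln(16.9/10)/(2π×56.6×6.08) = 2.427×10^-4 K/W
R_mineral wool = ln(81.9/16.9)/(2π×0.0403×6.08) = 1.025 K/W
R_total = 1.025 K/W
Q = ΔT/R_total = 47/1.025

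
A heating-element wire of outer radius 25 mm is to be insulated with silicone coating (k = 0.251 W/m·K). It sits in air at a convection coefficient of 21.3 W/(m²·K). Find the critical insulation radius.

For a cylinder r_cr = k/h = 0.251/21.3
r_cr = 11.8 mm; since the bare radius (25 mm) is above r_cr, any added insulation will reduce heat loss.

r_cr ≈ 11.8 mm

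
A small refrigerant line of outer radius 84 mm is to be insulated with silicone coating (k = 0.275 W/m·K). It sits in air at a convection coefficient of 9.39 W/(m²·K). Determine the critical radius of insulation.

For a cylinder r_cr = k/h = 0.275/9.39
r_cr = 29.3 mm; since the bare radius (84 mm) is above r_cr, any added insulation will reduce heat loss.

r_cr ≈ 29.3 mm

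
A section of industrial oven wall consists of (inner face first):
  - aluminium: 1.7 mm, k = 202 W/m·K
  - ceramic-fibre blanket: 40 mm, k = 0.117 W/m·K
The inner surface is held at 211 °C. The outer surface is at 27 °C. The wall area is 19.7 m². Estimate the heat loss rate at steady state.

Q ≈ 10600 W

Treating each layer as a thermal resistance in series:
R_aluminium = L/(kA) = 0.0017/(202×19.7) = 4.272×10^-7 K/W
R_ceramic-fibre blanket = L/(kA) = 0.04/(0.117×19.7) = 0.01735 K/W
R_total = 0.01735 K/W
Q = ΔT / R_total = 184 / 0.01735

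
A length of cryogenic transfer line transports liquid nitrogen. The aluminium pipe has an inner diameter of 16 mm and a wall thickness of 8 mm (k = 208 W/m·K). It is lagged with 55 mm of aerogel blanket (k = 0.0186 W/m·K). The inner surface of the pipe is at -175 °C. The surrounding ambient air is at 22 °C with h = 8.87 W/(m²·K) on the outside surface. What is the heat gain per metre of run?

q′ ≈ 15.1 W/m

Per-layer cylindrical resistances, series-summed:
R_aluminium pipe wall = ln(16/8)/(2π×208×1) = 5.304×10^-4 K/W
R_aerogel blanket = ln(71/16)/(2π×0.0186×1) = 12.75 K/W
R_outer film = 1/(h_o·2πr_oL) = 1/(8.87×2π×0.071×1) = 0.2527 K/W
R_total = 13 K/W
Q = ΔT/R_total = 197/13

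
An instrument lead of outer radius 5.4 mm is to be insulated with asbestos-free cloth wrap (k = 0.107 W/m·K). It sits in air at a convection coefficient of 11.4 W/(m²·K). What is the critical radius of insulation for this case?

For a cylinder r_cr = k/h = 0.107/11.4
r_cr = 9.39 mm; since the bare radius (5.4 mm) is below r_cr, adding a thin layer of insulation will *increase* heat loss.

r_cr ≈ 9.39 mm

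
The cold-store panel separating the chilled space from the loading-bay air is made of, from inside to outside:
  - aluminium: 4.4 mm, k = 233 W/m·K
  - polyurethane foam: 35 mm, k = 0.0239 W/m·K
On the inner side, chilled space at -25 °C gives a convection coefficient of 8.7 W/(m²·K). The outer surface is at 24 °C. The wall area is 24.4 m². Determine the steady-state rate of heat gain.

Q ≈ 757 W

Treating each layer as a thermal resistance in series:
R_inner film = 1/(h_i·A) = 1/(8.7×24.4) = 0.004711 K/W
R_aluminium = L/(kA) = 0.0044/(233×24.4) = 7.739×10^-7 K/W
R_polyurethane foam = L/(kA) = 0.035/(0.0239×24.4) = 0.06002 K/W
R_total = 0.06473 K/W
Q = ΔT / R_total = 49 / 0.06473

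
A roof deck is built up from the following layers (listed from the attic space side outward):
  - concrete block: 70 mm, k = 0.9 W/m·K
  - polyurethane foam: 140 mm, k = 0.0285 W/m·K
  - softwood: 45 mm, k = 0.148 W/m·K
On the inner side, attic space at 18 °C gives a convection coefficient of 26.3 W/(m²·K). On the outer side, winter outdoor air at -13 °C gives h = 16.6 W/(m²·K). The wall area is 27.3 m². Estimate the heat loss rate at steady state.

Using the resistance-network approach (series):
R_inner film = 1/(h_i·A) = 1/(26.3×27.3) = 0.001393 K/W
R_concrete block = L/(kA) = 0.07/(0.9×27.3) = 0.002849 K/W
R_polyurethane foam = L/(kA) = 0.14/(0.0285×27.3) = 0.1799 K/W
R_softwood = L/(kA) = 0.045/(0.148×27.3) = 0.01114 K/W
R_outer film = 1/(h_o·A) = 1/(16.6×27.3) = 0.002207 K/W
R_total = 0.1975 K/W
Q = ΔT / R_total = 31 / 0.1975

Q ≈ 157 W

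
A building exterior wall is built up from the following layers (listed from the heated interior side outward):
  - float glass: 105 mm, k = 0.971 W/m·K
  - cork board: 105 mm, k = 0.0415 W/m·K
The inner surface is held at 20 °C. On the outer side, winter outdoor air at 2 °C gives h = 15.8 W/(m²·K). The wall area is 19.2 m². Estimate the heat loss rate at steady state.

Q ≈ 128 W

Model the wall as resistances in series:
R_float glass = L/(kA) = 0.105/(0.971×19.2) = 0.005632 K/W
R_cork board = L/(kA) = 0.105/(0.0415×19.2) = 0.1318 K/W
R_outer film = 1/(h_o·A) = 1/(15.8×19.2) = 0.003296 K/W
R_total = 0.1407 K/W
Q = ΔT / R_total = 18 / 0.1407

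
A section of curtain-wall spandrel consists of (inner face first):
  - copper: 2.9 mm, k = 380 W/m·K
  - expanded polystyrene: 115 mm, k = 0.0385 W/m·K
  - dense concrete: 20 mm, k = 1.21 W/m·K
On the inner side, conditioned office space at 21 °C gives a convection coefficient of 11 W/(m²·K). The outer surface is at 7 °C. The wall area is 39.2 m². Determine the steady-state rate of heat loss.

Q ≈ 177 W

Thermal resistances in series:
R_inner film = 1/(h_i·A) = 1/(11×39.2) = 0.002319 K/W
R_copper = L/(kA) = 0.0029/(380×39.2) = 1.947×10^-7 K/W
R_expanded polystyrene = L/(kA) = 0.115/(0.0385×39.2) = 0.0762 K/W
R_dense concrete = L/(kA) = 0.02/(1.21×39.2) = 4.217×10^-4 K/W
R_total = 0.07894 K/W
Q = ΔT / R_total = 14 / 0.07894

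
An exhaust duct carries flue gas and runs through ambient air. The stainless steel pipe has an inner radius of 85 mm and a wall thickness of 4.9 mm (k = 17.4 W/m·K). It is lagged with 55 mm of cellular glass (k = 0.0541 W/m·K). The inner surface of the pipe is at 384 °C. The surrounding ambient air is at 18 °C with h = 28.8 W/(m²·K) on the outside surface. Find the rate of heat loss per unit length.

q′ ≈ 254 W/m

Cylindrical conduction, so R = ln(r₂/r₁)/(2πkL) per layer, in series:
R_stainless steel pipe wall = ln(89.9/85)/(2π×17.4×1) = 5.126×10^-4 K/W
R_cellular glass = ln(144.9/89.9)/(2π×0.0541×1) = 1.404 K/W
R_outer film = 1/(h_o·2πr_oL) = 1/(28.8×2π×0.1449×1) = 0.03814 K/W
R_total = 1.443 K/W
Q = ΔT/R_total = 366/1.443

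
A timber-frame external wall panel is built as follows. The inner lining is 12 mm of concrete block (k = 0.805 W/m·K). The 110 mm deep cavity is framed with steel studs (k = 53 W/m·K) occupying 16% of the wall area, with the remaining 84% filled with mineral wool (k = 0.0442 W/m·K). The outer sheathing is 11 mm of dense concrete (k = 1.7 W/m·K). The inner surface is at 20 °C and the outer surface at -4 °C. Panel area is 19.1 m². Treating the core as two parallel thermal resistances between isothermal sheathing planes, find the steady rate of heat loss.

Sheathing layers in series; stud and cavity paths in parallel between them.
R_inner = 0.012/(0.805×19.1) = 7.805×10^-4 K/W
R_stud  = 0.11/(53×0.16×19.1) = 6.791×10^-4 K/W
R_cav   = 0.11/(0.0442×0.84×19.1) = 0.1551 K/W
1/R_core = 1/R_stud + 1/R_cav → R_core = 6.762×10^-4 K/W
R_outer = 0.011/(1.7×19.1) = 3.388×10^-4 K/W
R_total = 0.001795 K/W
Q = ΔT/R_total = 24/0.001795

Q ≈ 13400 W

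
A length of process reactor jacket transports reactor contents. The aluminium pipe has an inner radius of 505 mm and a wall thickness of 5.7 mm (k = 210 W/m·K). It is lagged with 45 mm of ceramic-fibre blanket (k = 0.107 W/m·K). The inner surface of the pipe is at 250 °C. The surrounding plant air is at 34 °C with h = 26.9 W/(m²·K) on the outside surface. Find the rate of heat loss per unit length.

Treating each annulus and film as a series resistance:
R_aluminium pipe wall = ln(510.7/505)/(2π×210×1) = 8.506×10^-6 K/W
R_ceramic-fibre blanket = ln(555.7/510.7)/(2π×0.107×1) = 0.1256 K/W
R_outer film = 1/(h_o·2πr_oL) = 1/(26.9×2π×0.5557×1) = 0.01065 K/W
R_total = 0.1363 K/W
Q = ΔT/R_total = 216/0.1363

q′ ≈ 1590 W/m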